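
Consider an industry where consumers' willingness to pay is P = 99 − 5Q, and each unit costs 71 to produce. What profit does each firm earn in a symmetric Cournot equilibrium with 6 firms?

π_i = 3.2

With 6 symmetric Cournot firms, each firm's FOC gives 99 − 35q = 71, so q = 0.8, Q = 6·0.8 = 4.8, and P = 75.
Each firm's profit = (75 − 71)·0.8 = 3.2.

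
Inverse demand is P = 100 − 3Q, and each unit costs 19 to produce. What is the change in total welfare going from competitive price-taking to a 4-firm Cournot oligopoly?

Perfect competition: P = MC = 19, so 100 − 3Q = 19 and Q = 27.
CS = ½·(100 − 19)·27 = 1093.5; PS = (19 − 19)·27 = 0; TS = 1093.5.
With 4 symmetric Cournot firms, each firm's FOC gives 100 − 15q = 19, so q = 5.4, Q = 4·5.4 = 21.6, and P = 35.2.
CS = ½·(100 − 35.2)·21.6 = 699.84; PS = (35.2 − 19)·21.6 = 349.92; TS = 1049.76.
Change in total welfare: 1049.76 − 1093.5 = −43.74.

TS falls by 43.74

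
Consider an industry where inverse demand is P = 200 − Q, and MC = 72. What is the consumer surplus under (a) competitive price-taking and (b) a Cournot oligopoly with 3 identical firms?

Competition: CS = 8192; Cournot: CS = 4608

Competitive firms price at marginal cost: P = 72, giving Q = 128.
CS = ½·(200 − 72)·128 = 8192.
In a 3-firm Cournot equilibrium, symmetry and the first-order condition give q = (200 − 72)/(4) = 32. So Q = 96 and P = 104.
CS = ½·(200 − 104)·96 = 4608.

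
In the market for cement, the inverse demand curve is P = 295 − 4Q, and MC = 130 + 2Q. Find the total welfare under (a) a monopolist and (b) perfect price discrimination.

Monopoly: TS = 1905.75; Perfect PD: TS = 2268.75

Monopoly sets MR = MC: 295 − 8Q = 130 + 2Q ⇒ Q = 16.5, P = 295 − 4·16.5 = 229.
CS = ½·(295 − 229)·16.5 = 544.5; PS = (229·16.5 − 130·16.5 − ½·2·16.5²) = 1361.25; TS = 1905.75.
With perfect price discrimination, output is the efficient level Q = 27.5 (where demand meets MC), but every buyer pays their willingness to pay: CS = 0 and PS = total surplus.
TS = 2268.75 (equal to competitive TS).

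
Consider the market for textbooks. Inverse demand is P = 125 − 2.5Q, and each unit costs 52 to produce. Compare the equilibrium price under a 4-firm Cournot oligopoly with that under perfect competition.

Cournot with 4 identical firms: the symmetric best-response condition is 125 − 12.5q = 52. Each firm produces q = 5.84, total output Q = 23.36, price P = 66.6.
Competitive firms price at marginal cost: P = 52, giving Q = 29.2.

Cournot: P = 66.6; Competition: P = 52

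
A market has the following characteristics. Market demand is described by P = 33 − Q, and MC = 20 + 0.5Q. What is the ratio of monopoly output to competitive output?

A monopolist chooses Q where MR = MC. MR = 33 − 2Q; setting this equal to 20 + 0.5Q gives Q = 5.2 and P = 27.8.
Under competition P = MC: 33 − Q = 20 + 0.5Q ⇒ Q = 26/3, P = 73/3.
Ratio Q_m/Q_c = 5.2/(26/3) = 0.6.

Q_m/Q_c = 0.6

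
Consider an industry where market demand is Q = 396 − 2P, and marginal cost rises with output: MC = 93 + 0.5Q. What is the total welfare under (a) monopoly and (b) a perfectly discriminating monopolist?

Inverting demand: P = 198 − 0.5Q.
A monopolist chooses Q where MR = MC. MR = 198 − Q; setting this equal to 93 + 0.5Q gives Q = 70 and P = 163.
CS = ½·(198 − 163)·70 = 1225; PS = (163·70 − 93·70 − ½·0.5·70²) = 3675; TS = 4900.
A perfectly discriminating monopolist sells every unit with P(Q) ≥ MC(Q), so output equals the competitive quantity Q = 105. Each buyer pays their reservation price, so CS = 0 and the firm captures all surplus.
TS = 5512.5 (equal to competitive TS).

Monopoly: TS = 4900; Perfect PD: TS = 5512.5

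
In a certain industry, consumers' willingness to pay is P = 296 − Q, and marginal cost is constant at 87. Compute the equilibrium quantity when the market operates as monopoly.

Monopoly sets MR = MC: 296 − 2Q = 87 ⇒ Q = 104.5, P = 296 − 104.5 = 191.5.

Q = 104.5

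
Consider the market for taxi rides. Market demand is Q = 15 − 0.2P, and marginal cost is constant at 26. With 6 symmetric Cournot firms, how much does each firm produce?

q_i = 1.4

Inverting demand: P = 75 − 5Q.
With 6 symmetric Cournot firms, each firm's FOC gives 75 − 35q = 26, so q = 1.4, Q = 6·1.4 = 8.4, and P = 33.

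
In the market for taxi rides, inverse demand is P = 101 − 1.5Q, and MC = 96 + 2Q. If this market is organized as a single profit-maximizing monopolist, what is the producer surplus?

PS = 2.5

A monopolist chooses Q where MR = MC. MR = 101 − 3Q; setting this equal to 96 + 2Q gives Q = 1 and P = 99.5.
PS = P·Q − VC(Q) = 99.5·1 − (96·1 + ½·2·1²) = 2.5.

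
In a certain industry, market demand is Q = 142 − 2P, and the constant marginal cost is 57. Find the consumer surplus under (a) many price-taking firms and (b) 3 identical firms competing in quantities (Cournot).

Competition: CS = 196; Cournot: CS = 110.25

Inverting demand: P = 71 − 0.5Q.
Competitive firms price at marginal cost: P = 57, giving Q = 28.
CS = ½·(71 − 57)·28 = 196.
Cournot with 3 identical firms: the symmetric best-response condition is 71 − 2q = 57. Each firm produces q = 7, total output Q = 21, price P = 60.5.
CS = ½·(71 − 60.5)·21 = 110.25.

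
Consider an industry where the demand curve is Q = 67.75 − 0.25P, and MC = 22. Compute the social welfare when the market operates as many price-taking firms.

Inverting demand: P = 271 − 4Q.
Perfect competition: P = MC = 22, so 271 − 4Q = 22 and Q = 62.25.
CS = ½·(271 − 22)·62.25 = 7750.125; PS = (22 − 22)·62.25 = 0; TS = 7750.125.

TS = 7750.125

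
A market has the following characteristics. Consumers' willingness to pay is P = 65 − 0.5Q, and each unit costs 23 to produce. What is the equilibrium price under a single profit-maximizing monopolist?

The monopolist equates marginal revenue to marginal cost: 65 − Q = 23, so Q = 42. From demand, P = 44.

P = 44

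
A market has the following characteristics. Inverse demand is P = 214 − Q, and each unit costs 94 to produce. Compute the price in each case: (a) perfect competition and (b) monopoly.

Under competition P = MC = 94, so Q = (214 − 94)/1 = 120.
A monopolist chooses Q where MR = MC. MR = 214 − 2Q; setting this equal to 94 gives Q = 60 and P = 154.

Competition: P = 94; Monopoly: P = 154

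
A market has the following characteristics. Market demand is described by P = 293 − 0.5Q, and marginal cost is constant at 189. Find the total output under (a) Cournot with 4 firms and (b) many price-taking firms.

Cournot: Q = 166.4; Competition: Q = 208

In a 4-firm Cournot equilibrium, symmetry and the first-order condition give q = (293 − 189)/(2.5) = 41.6. So Q = 166.4 and P = 209.8.
Perfect competition: P = MC = 189, so 293 − 0.5Q = 189 and Q = 208.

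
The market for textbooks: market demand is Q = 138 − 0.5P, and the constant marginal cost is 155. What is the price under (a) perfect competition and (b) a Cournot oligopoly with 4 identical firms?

Inverting demand: P = 276 − 2Q.
Under competition P = MC = 155, so Q = (276 − 155)/2 = 60.5.
In a 4-firm Cournot equilibrium, symmetry and the first-order condition give q = (276 − 155)/(10) = 12.1. So Q = 48.4 and P = 179.2.

Competition: P = 155; Cournot: P = 179.2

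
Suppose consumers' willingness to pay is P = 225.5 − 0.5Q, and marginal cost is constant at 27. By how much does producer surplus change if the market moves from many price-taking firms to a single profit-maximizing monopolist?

Competitive firms price at marginal cost: P = 27, giving Q = 397.
PS = (27 − 27)·397 = 0.
The monopolist equates marginal revenue to marginal cost: 225.5 − Q = 27, so Q = 198.5. From demand, P = 126.25.
PS = (126.25 − 27)·198.5 = 19701.125.
Change in producer surplus: 19701.125 − 0 = 19701.125.

Producer surplus rises by 19701.125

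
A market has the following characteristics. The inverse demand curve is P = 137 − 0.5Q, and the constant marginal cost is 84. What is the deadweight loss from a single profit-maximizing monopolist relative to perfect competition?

Competitive firms price at marginal cost: P = 84, giving Q = 106.
Monopoly sets MR = MC: 137 − Q = 84 ⇒ Q = 53, P = 137 − 0.5·53 = 110.5.
DWL is the triangle between Q = 53 and Q = 106: ½·(106 − 53)·(110.5 − 84) = 702.25.

DWL = 702.25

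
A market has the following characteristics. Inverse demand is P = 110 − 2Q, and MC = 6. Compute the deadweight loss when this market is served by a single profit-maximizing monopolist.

DWL = 676

Competitive firms price at marginal cost: P = 6, giving Q = 52.
Monopoly sets MR = MC: 110 − 4Q = 6 ⇒ Q = 26, P = 110 − 2·26 = 58.
DWL is the triangle between Q = 26 and Q = 52: ½·(52 − 26)·(58 − 6) = 676.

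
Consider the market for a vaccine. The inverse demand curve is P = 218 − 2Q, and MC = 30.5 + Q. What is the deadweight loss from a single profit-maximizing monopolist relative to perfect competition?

DWL = 937.5

Under competition P = MC: 218 − 2Q = 30.5 + Q ⇒ Q = 62.5, P = 93.
Monopoly sets MR = MC: 218 − 4Q = 30.5 + Q ⇒ Q = 37.5, P = 218 − 2·37.5 = 143.
CS = ½·(218 − 93)·62.5 = 3906.25; PS = (93·62.5 − 30.5·62.5 − ½·1·62.5²) = 1953.125; TS = 5859.375.
CS = ½·(218 − 143)·37.5 = 1406.25; PS = (143·37.5 − 30.5·37.5 − ½·1·37.5²) = 3515.625; TS = 4921.875.
DWL = 5859.375 − 4921.875 = 937.5.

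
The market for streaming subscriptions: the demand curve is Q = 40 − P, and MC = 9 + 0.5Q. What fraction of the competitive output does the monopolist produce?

Q_m/Q_c = 0.6

Inverting demand: P = 40 − Q.
The monopolist equates marginal revenue to marginal cost: 40 − 2Q = 9 + 0.5Q, so Q = 12.4. From demand, P = 27.6.
Under competition P = MC: 40 − Q = 9 + 0.5Q ⇒ Q = 62/3, P = 58/3.
Ratio Q_m/Q_c = 12.4/(62/3) = 0.6.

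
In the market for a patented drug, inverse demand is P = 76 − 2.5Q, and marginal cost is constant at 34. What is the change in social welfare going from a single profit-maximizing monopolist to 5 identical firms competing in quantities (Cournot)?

Social welfare rises by 78.4

A monopolist chooses Q where MR = MC. MR = 76 − 5Q; setting this equal to 34 gives Q = 8.4 and P = 55.
CS = ½·(76 − 55)·8.4 = 88.2; PS = (55 − 34)·8.4 = 176.4; TS = 264.6.
In a 5-firm Cournot equilibrium, symmetry and the first-order condition give q = (76 − 34)/(15) = 2.8. So Q = 14 and P = 41.
CS = ½·(76 − 41)·14 = 245; PS = (41 − 34)·14 = 98; TS = 343.
Change in social welfare: 343 − 264.6 = 78.4.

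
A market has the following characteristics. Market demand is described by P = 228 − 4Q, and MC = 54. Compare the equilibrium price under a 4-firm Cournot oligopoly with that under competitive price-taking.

Cournot: P = 88.8; Competition: P = 54

In a 4-firm Cournot equilibrium, symmetry and the first-order condition give q = (228 − 54)/(20) = 8.7. So Q = 34.8 and P = 88.8.
Under competition P = MC = 54, so Q = (228 − 54)/4 = 43.5.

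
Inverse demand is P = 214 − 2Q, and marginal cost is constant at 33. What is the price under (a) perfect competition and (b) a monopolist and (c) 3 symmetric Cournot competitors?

Competition: P = 33; Monopoly: P = 123.5; Cournot: P = 78.25

Perfect competition: P = MC = 33, so 214 − 2Q = 33 and Q = 90.5.
Monopoly sets MR = MC: 214 − 4Q = 33 ⇒ Q = 45.25, P = 214 − 2·45.25 = 123.5.
With 3 symmetric Cournot firms, each firm's FOC gives 214 − 8q = 33, so q = 22.625, Q = 3·22.625 = 67.875, and P = 78.25.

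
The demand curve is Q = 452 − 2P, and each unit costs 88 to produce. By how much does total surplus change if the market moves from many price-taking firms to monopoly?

Inverting demand: P = 226 − 0.5Q.
Under competition P = MC = 88, so Q = (226 − 88)/0.5 = 276.
CS = ½·(226 − 88)·276 = 19044; PS = (88 − 88)·276 = 0; TS = 19044.
The monopolist equates marginal revenue to marginal cost: 226 − Q = 88, so Q = 138. From demand, P = 157.
CS = ½·(226 − 157)·138 = 4761; PS = (157 − 88)·138 = 9522; TS = 14283.
Change in total surplus: 14283 − 19044 = −4761.

Total surplus falls by 4761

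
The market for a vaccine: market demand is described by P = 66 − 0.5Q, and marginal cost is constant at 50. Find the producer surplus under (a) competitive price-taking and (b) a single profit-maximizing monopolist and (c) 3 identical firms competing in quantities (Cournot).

Competition: PS = 0; Monopoly: PS = 128; Cournot: PS = 96

Perfect competition: P = MC = 50, so 66 − 0.5Q = 50 and Q = 32.
PS = (50 − 50)·32 = 0.
Monopoly sets MR = MC: 66 − Q = 50 ⇒ Q = 16, P = 66 − 0.5·16 = 58.
PS = (58 − 50)·16 = 128.
In a 3-firm Cournot equilibrium, symmetry and the first-order condition give q = (66 − 50)/(2) = 8. So Q = 24 and P = 54.
PS = (54 − 50)·24 = 96.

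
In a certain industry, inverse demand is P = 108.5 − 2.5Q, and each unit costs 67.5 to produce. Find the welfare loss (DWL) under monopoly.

Perfect competition: P = MC = 67.5, so 108.5 − 2.5Q = 67.5 and Q = 16.4.
Monopoly sets MR = MC: 108.5 − 5Q = 67.5 ⇒ Q = 8.2, P = 108.5 − 2.5·8.2 = 88.
DWL is the triangle between Q = 8.2 and Q = 16.4: ½·(16.4 − 8.2)·(88 − 67.5) = 84.05.

DWL = 84.05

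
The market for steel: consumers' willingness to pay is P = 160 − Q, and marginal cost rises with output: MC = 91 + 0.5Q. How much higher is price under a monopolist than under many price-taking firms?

Price rises by 18.4

Under competition P = MC: 160 − Q = 91 + 0.5Q ⇒ Q = 46, P = 114.
A monopolist chooses Q where MR = MC. MR = 160 − 2Q; setting this equal to 91 + 0.5Q gives Q = 27.6 and P = 132.4.
Change in price: 132.4 − 114 = 18.4.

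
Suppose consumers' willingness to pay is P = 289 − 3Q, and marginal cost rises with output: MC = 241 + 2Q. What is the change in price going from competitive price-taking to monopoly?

Under competition P = MC: 289 − 3Q = 241 + 2Q ⇒ Q = 9.6, P = 260.2.
The monopolist equates marginal revenue to marginal cost: 289 − 6Q = 241 + 2Q, so Q = 6. From demand, P = 271.
Change in price: 271 − 260.2 = 10.8.

Price rises by 10.8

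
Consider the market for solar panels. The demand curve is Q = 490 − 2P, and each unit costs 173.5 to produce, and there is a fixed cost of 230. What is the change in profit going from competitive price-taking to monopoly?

Inverting demand: P = 245 − 0.5Q.
Competitive firms price at marginal cost: P = 173.5, giving Q = 143.
Profit = (173.5 − 173.5)·143 − 230 = −230.
A monopolist chooses Q where MR = MC. MR = 245 − Q; setting this equal to 173.5 gives Q = 71.5 and P = 209.25.
Profit = (209.25 − 173.5)·71.5 − 230 = 2326.125.
Change in profit: 2326.125 − −230 = 2556.125.

Profit rises by 2556.125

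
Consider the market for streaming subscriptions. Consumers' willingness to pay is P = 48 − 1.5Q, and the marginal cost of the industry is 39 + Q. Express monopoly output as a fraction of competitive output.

A monopolist chooses Q where MR = MC. MR = 48 − 3Q; setting this equal to 39 + Q gives Q = 2.25 and P = 44.625.
Under competition P = MC: 48 − 1.5Q = 39 + Q ⇒ Q = 3.6, P = 42.6.
Ratio Q_m/Q_c = 2.25/3.6 = 0.625.

Q_m/Q_c = 0.625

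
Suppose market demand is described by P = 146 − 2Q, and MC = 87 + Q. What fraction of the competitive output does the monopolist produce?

A monopolist chooses Q where MR = MC. MR = 146 − 4Q; setting this equal to 87 + Q gives Q = 11.8 and P = 122.4.
Competitive equilibrium sets price equal to marginal cost: 146 − 2Q = 87 + Q, so Q = 59/3 and P = 320/3.
Ratio Q_m/Q_c = 11.8/(59/3) = 0.6.

Q_m/Q_c = 0.6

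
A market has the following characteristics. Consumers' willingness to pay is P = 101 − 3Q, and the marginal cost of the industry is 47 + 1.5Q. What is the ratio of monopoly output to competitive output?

A monopolist chooses Q where MR = MC. MR = 101 − 6Q; setting this equal to 47 + 1.5Q gives Q = 7.2 and P = 79.4.
Under competition P = MC: 101 − 3Q = 47 + 1.5Q ⇒ Q = 12, P = 65.
Ratio Q_m/Q_c = 7.2/12 = 0.6.

Q_m/Q_c = 0.6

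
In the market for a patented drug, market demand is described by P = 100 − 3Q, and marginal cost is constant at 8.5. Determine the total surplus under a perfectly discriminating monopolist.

TS = 1395.375

Under first-degree price discrimination the firm charges each unit its demand price and produces up to where P = MC, i.e. Q = 30.5. Consumer surplus is zero; producer surplus equals total surplus.
TS = 1395.375 (equal to competitive TS).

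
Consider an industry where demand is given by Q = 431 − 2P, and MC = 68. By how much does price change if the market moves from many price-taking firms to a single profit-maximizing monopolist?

Price rises by 73.75

Inverting demand: P = 215.5 − 0.5Q.
Perfect competition: P = MC = 68, so 215.5 − 0.5Q = 68 and Q = 295.
A monopolist chooses Q where MR = MC. MR = 215.5 − Q; setting this equal to 68 gives Q = 147.5 and P = 141.75.
Change in price: 141.75 − 68 = 73.75.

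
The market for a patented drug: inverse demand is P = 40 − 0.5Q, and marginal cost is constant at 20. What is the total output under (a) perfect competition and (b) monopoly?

Competition: Q = 40; Monopoly: Q = 20

Competitive firms price at marginal cost: P = 20, giving Q = 40.
A monopolist chooses Q where MR = MC. MR = 40 − Q; setting this equal to 20 gives Q = 20 and P = 30.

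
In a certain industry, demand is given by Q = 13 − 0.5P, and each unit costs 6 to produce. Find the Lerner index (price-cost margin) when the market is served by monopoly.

Inverting demand: P = 26 − 2Q.
The monopolist equates marginal revenue to marginal cost: 26 − 4Q = 6, so Q = 5. From demand, P = 16.
Lerner index = (P − MC)/P = (16 − 6)/16 = 0.625.

Lerner index = 0.625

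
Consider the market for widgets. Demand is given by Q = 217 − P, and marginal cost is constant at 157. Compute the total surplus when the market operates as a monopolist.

Inverting demand: P = 217 − Q.
A monopolist chooses Q where MR = MC. MR = 217 − 2Q; setting this equal to 157 gives Q = 30 and P = 187.
CS = ½·(217 − 187)·30 = 450; PS = (187 − 157)·30 = 900; TS = 1350.

TS = 1350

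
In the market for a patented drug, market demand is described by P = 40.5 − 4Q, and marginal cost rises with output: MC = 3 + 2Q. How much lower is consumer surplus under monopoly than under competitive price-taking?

Consumer surplus falls by 50

Under competition P = MC: 40.5 − 4Q = 3 + 2Q ⇒ Q = 6.25, P = 15.5.
CS = ½·(40.5 − 15.5)·6.25 = 78.125.
The monopolist equates marginal revenue to marginal cost: 40.5 − 8Q = 3 + 2Q, so Q = 3.75. From demand, P = 25.5.
CS = ½·(40.5 − 25.5)·3.75 = 28.125.
Change in consumer surplus: 28.125 − 78.125 = −50.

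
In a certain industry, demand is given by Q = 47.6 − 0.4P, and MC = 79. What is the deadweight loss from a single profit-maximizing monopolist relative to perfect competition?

Inverting demand: P = 119 − 2.5Q.
Perfect competition: P = MC = 79, so 119 − 2.5Q = 79 and Q = 16.
The monopolist equates marginal revenue to marginal cost: 119 − 5Q = 79, so Q = 8. From demand, P = 99.
DWL is the triangle between Q = 8 and Q = 16: ½·(16 − 8)·(99 − 79) = 80.

DWL = 80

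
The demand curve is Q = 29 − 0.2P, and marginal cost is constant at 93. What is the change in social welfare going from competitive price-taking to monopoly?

Social welfare falls by 67.6

Inverting demand: P = 145 − 5Q.
Perfect competition: P = MC = 93, so 145 − 5Q = 93 and Q = 10.4.
CS = ½·(145 − 93)·10.4 = 270.4; PS = (93 − 93)·10.4 = 0; TS = 270.4.
Monopoly sets MR = MC: 145 − 10Q = 93 ⇒ Q = 5.2, P = 145 − 5·5.2 = 119.
CS = ½·(145 − 119)·5.2 = 67.6; PS = (119 − 93)·5.2 = 135.2; TS = 202.8.
Change in social welfare: 202.8 − 270.4 = −67.6.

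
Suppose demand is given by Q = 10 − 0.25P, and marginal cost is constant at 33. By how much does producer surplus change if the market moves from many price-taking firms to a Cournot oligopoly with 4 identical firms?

PS rises by 1.96

Inverting demand: P = 40 − 4Q.
Under competition P = MC = 33, so Q = (40 − 33)/4 = 1.75.
PS = (33 − 33)·1.75 = 0.
Cournot with 4 identical firms: the symmetric best-response condition is 40 − 20q = 33. Each firm produces q = 0.35, total output Q = 1.4, price P = 34.4.
PS = (34.4 − 33)·1.4 = 1.96.
Change in producer surplus: 1.96 − 0 = 1.96.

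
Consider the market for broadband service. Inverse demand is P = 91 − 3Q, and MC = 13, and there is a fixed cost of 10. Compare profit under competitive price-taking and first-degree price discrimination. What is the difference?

Profit rises by 1014

Under competition P = MC = 13, so Q = (91 − 13)/3 = 26.
Profit = (13 − 13)·26 − 10 = −10.
Under first-degree price discrimination the firm charges each unit its demand price and produces up to where P = MC, i.e. Q = 26. Consumer surplus is zero; producer surplus equals total surplus.
PS equals the full surplus area, 1014. Profit = 1014 − 10 = 1004.
Change in profit: 1004 − −10 = 1014.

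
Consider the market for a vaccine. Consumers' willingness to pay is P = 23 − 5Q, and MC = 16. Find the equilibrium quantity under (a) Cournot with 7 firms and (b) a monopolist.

Cournot: Q = 1.225; Monopoly: Q = 0.7

Cournot with 7 identical firms: the symmetric best-response condition is 23 − 40q = 16. Each firm produces q = 0.175, total output Q = 1.225, price P = 16.875.
Monopoly sets MR = MC: 23 − 10Q = 16 ⇒ Q = 0.7, P = 23 − 5·0.7 = 19.5.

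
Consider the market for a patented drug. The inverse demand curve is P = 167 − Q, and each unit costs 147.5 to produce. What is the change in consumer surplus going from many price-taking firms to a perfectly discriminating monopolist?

Perfect competition: P = MC = 147.5, so 167 − Q = 147.5 and Q = 19.5.
CS = ½·(167 − 147.5)·19.5 = 190.125.
A perfectly discriminating monopolist sells every unit with P(Q) ≥ MC(Q), so output equals the competitive quantity Q = 19.5. Each buyer pays their reservation price, so CS = 0 and the firm captures all surplus.
CS = 0.
Change in consumer surplus: 0 − 190.125 = −190.125.

Consumer surplus falls by 190.125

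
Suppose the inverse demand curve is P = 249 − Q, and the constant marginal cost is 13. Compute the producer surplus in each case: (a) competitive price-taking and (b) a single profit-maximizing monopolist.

Competition: PS = 0; Monopoly: PS = 13924

Competitive firms price at marginal cost: P = 13, giving Q = 236.
PS = (13 − 13)·236 = 0.
The monopolist equates marginal revenue to marginal cost: 249 − 2Q = 13, so Q = 118. From demand, P = 131.
PS = (131 − 13)·118 = 13924.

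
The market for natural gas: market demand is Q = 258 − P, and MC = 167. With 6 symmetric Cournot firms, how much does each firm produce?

q_i = 13

Inverting demand: P = 258 − Q.
In a 6-firm Cournot equilibrium, symmetry and the first-order condition give q = (258 − 167)/(7) = 13. So Q = 78 and P = 180.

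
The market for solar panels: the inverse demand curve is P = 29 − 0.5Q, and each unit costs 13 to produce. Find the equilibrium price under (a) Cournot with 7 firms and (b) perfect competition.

Cournot: P = 15; Competition: P = 13

With 7 symmetric Cournot firms, each firm's FOC gives 29 − 4q = 13, so q = 4, Q = 7·4 = 28, and P = 15.
Perfect competition: P = MC = 13, so 29 − 0.5Q = 13 and Q = 32.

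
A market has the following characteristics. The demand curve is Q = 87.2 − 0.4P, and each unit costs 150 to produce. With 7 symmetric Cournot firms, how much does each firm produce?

Inverting demand: P = 218 − 2.5Q.
In a 7-firm Cournot equilibrium, symmetry and the first-order condition give q = (218 − 150)/(20) = 3.4. So Q = 23.8 and P = 158.5.

q_i = 3.4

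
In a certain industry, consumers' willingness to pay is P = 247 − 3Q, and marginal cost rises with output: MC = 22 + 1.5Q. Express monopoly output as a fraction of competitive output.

Q_m/Q_c = 0.6

Monopoly sets MR = MC: 247 − 6Q = 22 + 1.5Q ⇒ Q = 30, P = 247 − 3·30 = 157.
Under competition P = MC: 247 − 3Q = 22 + 1.5Q ⇒ Q = 50, P = 97.
Ratio Q_m/Q_c = 30/50 = 0.6.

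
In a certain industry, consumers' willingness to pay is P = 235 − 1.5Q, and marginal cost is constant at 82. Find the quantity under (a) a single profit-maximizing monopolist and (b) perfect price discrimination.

Monopoly sets MR = MC: 235 − 3Q = 82 ⇒ Q = 51, P = 235 − 1.5·51 = 158.5.
Under first-degree price discrimination the firm charges each unit its demand price and produces up to where P = MC, i.e. Q = 102. Consumer surplus is zero; producer surplus equals total surplus.

Monopoly: Q = 51; Perfect PD: Q = 102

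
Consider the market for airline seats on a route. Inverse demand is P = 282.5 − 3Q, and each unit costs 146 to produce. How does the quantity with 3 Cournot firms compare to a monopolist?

Cournot: Q = 34.125; Monopoly: Q = 22.75

Cournot with 3 identical firms: the symmetric best-response condition is 282.5 − 12q = 146. Each firm produces q = 11.375, total output Q = 34.125, price P = 180.125.
A monopolist chooses Q where MR = MC. MR = 282.5 − 6Q; setting this equal to 146 gives Q = 22.75 and P = 214.25.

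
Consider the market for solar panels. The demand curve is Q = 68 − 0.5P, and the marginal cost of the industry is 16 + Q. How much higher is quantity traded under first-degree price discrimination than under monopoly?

Quantity traded rises by 16

Inverting demand: P = 136 − 2Q.
A monopolist chooses Q where MR = MC. MR = 136 − 4Q; setting this equal to 16 + Q gives Q = 24 and P = 88.
Under first-degree price discrimination the firm charges each unit its demand price and produces up to where P = MC, i.e. Q = 40. Consumer surplus is zero; producer surplus equals total surplus.
Change in quantity traded: 40 − 24 = 16.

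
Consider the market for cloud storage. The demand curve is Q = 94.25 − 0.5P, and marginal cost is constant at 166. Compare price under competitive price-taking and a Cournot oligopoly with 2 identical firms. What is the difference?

Inverting demand: P = 188.5 − 2Q.
Perfect competition: P = MC = 166, so 188.5 − 2Q = 166 and Q = 11.25.
In a 2-firm Cournot equilibrium, symmetry and the first-order condition give q = (188.5 − 166)/(6) = 3.75. So Q = 7.5 and P = 173.5.
Change in price: 173.5 − 166 = 7.5.

P rises by 7.5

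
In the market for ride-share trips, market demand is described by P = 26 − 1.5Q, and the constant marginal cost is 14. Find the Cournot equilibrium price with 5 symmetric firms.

In a 5-firm Cournot equilibrium, symmetry and the first-order condition give q = (26 − 14)/(9) = 4/3. So Q = 20/3 and P = 16.

P = 16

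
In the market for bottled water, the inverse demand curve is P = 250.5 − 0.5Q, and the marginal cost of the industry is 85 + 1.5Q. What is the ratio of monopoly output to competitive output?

Q_m/Q_c = 0.8

Monopoly sets MR = MC: 250.5 − Q = 85 + 1.5Q ⇒ Q = 66.2, P = 250.5 − 0.5·66.2 = 217.4.
Competitive equilibrium sets price equal to marginal cost: 250.5 − 0.5Q = 85 + 1.5Q, so Q = 82.75 and P = 209.125.
Ratio Q_m/Q_c = 66.2/82.75 = 0.8.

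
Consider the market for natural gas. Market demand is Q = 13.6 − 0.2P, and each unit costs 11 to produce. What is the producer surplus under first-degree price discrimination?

Inverting demand: P = 68 − 5Q.
A perfectly discriminating monopolist sells every unit with P(Q) ≥ MC(Q), so output equals the competitive quantity Q = 11.4. Each buyer pays their reservation price, so CS = 0 and the firm captures all surplus.
PS = ½·(68 − 11)·11.4 = 324.9.

PS = 324.9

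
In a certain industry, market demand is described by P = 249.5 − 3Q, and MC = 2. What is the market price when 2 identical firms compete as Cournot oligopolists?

Cournot with 2 identical firms: the symmetric best-response condition is 249.5 − 9q = 2. Each firm produces q = 27.5, total output Q = 55, price P = 84.5.

P = 84.5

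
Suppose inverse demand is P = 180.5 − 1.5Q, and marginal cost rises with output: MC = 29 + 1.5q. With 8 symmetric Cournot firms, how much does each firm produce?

In a 8-firm Cournot equilibrium, symmetry and the first-order condition give q = (180.5 − 29)/(15) = 10.1. So Q = 80.8 and P = 59.3.

q_i = 10.1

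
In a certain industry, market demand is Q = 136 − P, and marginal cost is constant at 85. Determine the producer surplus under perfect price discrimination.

PS = 1300.5

Inverting demand: P = 136 − Q.
Under first-degree price discrimination the firm charges each unit its demand price and produces up to where P = MC, i.e. Q = 51. Consumer surplus is zero; producer surplus equals total surplus.
PS = ½·(136 − 85)·51 = 1300.5.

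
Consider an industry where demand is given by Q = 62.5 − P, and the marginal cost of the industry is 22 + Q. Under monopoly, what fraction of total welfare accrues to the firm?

PS/TS = 0.75

Inverting demand: P = 62.5 − Q.
The monopolist equates marginal revenue to marginal cost: 62.5 − 2Q = 22 + Q, so Q = 13.5. From demand, P = 49.
CS = ½·(62.5 − 49)·13.5 = 91.125.
PS = P·Q − VC(Q) = 49·13.5 − (22·13.5 + ½·1·13.5²) = 273.375.
Share captured = PS/TS = 273.375/364.5 = 0.75.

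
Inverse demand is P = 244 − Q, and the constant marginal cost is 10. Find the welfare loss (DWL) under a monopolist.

DWL = 6844.5

Under competition P = MC = 10, so Q = (244 − 10)/1 = 234.
A monopolist chooses Q where MR = MC. MR = 244 − 2Q; setting this equal to 10 gives Q = 117 and P = 127.
DWL is the triangle between Q = 117 and Q = 234: ½·(234 − 117)·(127 − 10) = 6844.5.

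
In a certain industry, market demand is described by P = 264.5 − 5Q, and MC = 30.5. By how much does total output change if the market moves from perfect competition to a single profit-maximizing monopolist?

Competitive firms price at marginal cost: P = 30.5, giving Q = 46.8.
The monopolist equates marginal revenue to marginal cost: 264.5 − 10Q = 30.5, so Q = 23.4. From demand, P = 147.5.
Change in total output: 23.4 − 46.8 = −23.4.

Total output falls by 23.4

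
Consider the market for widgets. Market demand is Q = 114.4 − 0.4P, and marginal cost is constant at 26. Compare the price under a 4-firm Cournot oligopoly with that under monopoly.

Cournot: P = 78; Monopoly: P = 156

Inverting demand: P = 286 − 2.5Q.
With 4 symmetric Cournot firms, each firm's FOC gives 286 − 12.5q = 26, so q = 20.8, Q = 4·20.8 = 83.2, and P = 78.
Monopoly sets MR = MC: 286 − 5Q = 26 ⇒ Q = 52, P = 286 − 2.5·52 = 156.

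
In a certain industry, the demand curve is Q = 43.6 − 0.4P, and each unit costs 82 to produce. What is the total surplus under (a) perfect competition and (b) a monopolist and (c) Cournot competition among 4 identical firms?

Competition: TS = 145.8; Monopoly: TS = 109.35; Cournot: TS = 139.968

Inverting demand: P = 109 − 2.5Q.
Perfect competition: P = MC = 82, so 109 − 2.5Q = 82 and Q = 10.8.
CS = ½·(109 − 82)·10.8 = 145.8; PS = (82 − 82)·10.8 = 0; TS = 145.8.
Monopoly sets MR = MC: 109 − 5Q = 82 ⇒ Q = 5.4, P = 109 − 2.5·5.4 = 95.5.
CS = ½·(109 − 95.5)·5.4 = 36.45; PS = (95.5 − 82)·5.4 = 72.9; TS = 109.35.
With 4 symmetric Cournot firms, each firm's FOC gives 109 − 12.5q = 82, so q = 2.16, Q = 4·2.16 = 8.64, and P = 87.4.
CS = ½·(109 − 87.4)·8.64 = 93.312; PS = (87.4 − 82)·8.64 = 46.656; TS = 139.968.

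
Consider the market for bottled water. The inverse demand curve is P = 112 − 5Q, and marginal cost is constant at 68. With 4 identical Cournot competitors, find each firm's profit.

Cournot with 4 identical firms: the symmetric best-response condition is 112 − 25q = 68. Each firm produces q = 1.76, total output Q = 7.04, price P = 76.8.
Each firm's profit = (76.8 − 68)·1.76 = 15.488.

π_i = 15.488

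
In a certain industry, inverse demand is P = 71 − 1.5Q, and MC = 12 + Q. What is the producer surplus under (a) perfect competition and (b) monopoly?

Competitive equilibrium sets price equal to marginal cost: 71 − 1.5Q = 12 + Q, so Q = 23.6 and P = 35.6.
PS = P·Q − VC(Q) = 35.6·23.6 − (12·23.6 + ½·1·23.6²) = 278.48.
Monopoly sets MR = MC: 71 − 3Q = 12 + Q ⇒ Q = 14.75, P = 71 − 1.5·14.75 = 48.875.
PS = P·Q − VC(Q) = 48.875·14.75 − (12·14.75 + ½·1·14.75²) = 435.125.

Competition: PS = 278.48; Monopoly: PS = 435.125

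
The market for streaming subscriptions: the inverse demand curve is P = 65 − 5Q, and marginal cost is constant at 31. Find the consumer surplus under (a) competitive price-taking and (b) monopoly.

Under competition P = MC = 31, so Q = (65 − 31)/5 = 6.8.
CS = ½·(65 − 31)·6.8 = 115.6.
The monopolist equates marginal revenue to marginal cost: 65 − 10Q = 31, so Q = 3.4. From demand, P = 48.
CS = ½·(65 − 48)·3.4 = 28.9.

Competition: CS = 115.6; Monopoly: CS = 28.9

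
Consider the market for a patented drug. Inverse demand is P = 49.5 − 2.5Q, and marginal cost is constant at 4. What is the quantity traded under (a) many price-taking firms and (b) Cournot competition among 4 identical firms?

Under competition P = MC = 4, so Q = (49.5 − 4)/2.5 = 18.2.
In a 4-firm Cournot equilibrium, symmetry and the first-order condition give q = (49.5 − 4)/(12.5) = 3.64. So Q = 14.56 and P = 13.1.

Competition: Q = 18.2; Cournot: Q = 14.56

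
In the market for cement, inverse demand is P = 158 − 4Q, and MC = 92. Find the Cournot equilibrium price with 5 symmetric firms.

Cournot with 5 identical firms: the symmetric best-response condition is 158 − 24q = 92. Each firm produces q = 2.75, total output Q = 13.75, price P = 103.

P = 103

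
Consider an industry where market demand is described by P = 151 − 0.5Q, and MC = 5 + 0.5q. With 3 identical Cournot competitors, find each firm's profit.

π_i = 2557.92

With 3 symmetric Cournot firms, each firm's FOC gives 151 − 2q = 5 + 0.5q, so q = 58.4, Q = 3·58.4 = 175.2, and P = 63.4.
Each firm's profit = 63.4·58.4 − (5·58.4 + ½·0.5·58.4²) = 2557.92.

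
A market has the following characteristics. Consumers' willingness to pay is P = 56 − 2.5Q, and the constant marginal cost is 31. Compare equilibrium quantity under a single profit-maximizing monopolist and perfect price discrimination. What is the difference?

Equilibrium quantity rises by 5

Monopoly sets MR = MC: 56 − 5Q = 31 ⇒ Q = 5, P = 56 − 2.5·5 = 43.5.
A perfectly discriminating monopolist sells every unit with P(Q) ≥ MC(Q), so output equals the competitive quantity Q = 10. Each buyer pays their reservation price, so CS = 0 and the firm captures all surplus.
Change in equilibrium quantity: 10 − 5 = 5.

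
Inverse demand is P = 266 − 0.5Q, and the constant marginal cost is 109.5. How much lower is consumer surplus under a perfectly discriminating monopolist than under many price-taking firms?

Perfect competition: P = MC = 109.5, so 266 − 0.5Q = 109.5 and Q = 313.
CS = ½·(266 − 109.5)·313 = 24492.25.
A perfectly discriminating monopolist sells every unit with P(Q) ≥ MC(Q), so output equals the competitive quantity Q = 313. Each buyer pays their reservation price, so CS = 0 and the firm captures all surplus.
CS = 0.
Change in consumer surplus: 0 − 24492.25 = −24492.25.

CS falls by 24492.25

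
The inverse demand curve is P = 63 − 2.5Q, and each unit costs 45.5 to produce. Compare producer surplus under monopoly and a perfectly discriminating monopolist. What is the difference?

The monopolist equates marginal revenue to marginal cost: 63 − 5Q = 45.5, so Q = 3.5. From demand, P = 54.25.
PS = (54.25 − 45.5)·3.5 = 30.625.
Under first-degree price discrimination the firm charges each unit its demand price and produces up to where P = MC, i.e. Q = 7. Consumer surplus is zero; producer surplus equals total surplus.
PS = ½·(63 − 45.5)·7 = 61.25.
Change in producer surplus: 61.25 − 30.625 = 30.625.

Producer surplus rises by 30.625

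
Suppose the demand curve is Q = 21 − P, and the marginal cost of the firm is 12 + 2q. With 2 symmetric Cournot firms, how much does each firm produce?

Inverting demand: P = 21 − Q.
With 2 symmetric Cournot firms, each firm's FOC gives 21 − 3q = 12 + 2q, so q = 1.8, Q = 2·1.8 = 3.6, and P = 17.4.

q_i = 1.8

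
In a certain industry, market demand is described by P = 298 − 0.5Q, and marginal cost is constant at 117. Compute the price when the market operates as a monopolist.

P = 207.5

A monopolist chooses Q where MR = MC. MR = 298 − Q; setting this equal to 117 gives Q = 181 and P = 207.5.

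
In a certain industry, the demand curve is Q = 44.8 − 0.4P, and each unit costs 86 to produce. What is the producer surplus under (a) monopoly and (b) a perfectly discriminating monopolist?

Monopoly: PS = 67.6; Perfect PD: PS = 135.2

Inverting demand: P = 112 − 2.5Q.
Monopoly sets MR = MC: 112 − 5Q = 86 ⇒ Q = 5.2, P = 112 − 2.5·5.2 = 99.
PS = (99 − 86)·5.2 = 67.6.
A perfectly discriminating monopolist sells every unit with P(Q) ≥ MC(Q), so output equals the competitive quantity Q = 10.4. Each buyer pays their reservation price, so CS = 0 and the firm captures all surplus.
PS = ½·(112 − 86)·10.4 = 135.2.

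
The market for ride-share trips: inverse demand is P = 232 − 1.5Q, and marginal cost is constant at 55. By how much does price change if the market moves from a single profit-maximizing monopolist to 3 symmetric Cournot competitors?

P falls by 44.25

The monopolist equates marginal revenue to marginal cost: 232 − 3Q = 55, so Q = 59. From demand, P = 143.5.
In a 3-firm Cournot equilibrium, symmetry and the first-order condition give q = (232 − 55)/(6) = 29.5. So Q = 88.5 and P = 99.25.
Change in price: 99.25 − 143.5 = −44.25.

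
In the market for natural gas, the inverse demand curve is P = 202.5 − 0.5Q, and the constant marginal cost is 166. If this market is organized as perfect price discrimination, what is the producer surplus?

PS = 1332.25

A perfectly discriminating monopolist sells every unit with P(Q) ≥ MC(Q), so output equals the competitive quantity Q = 73. Each buyer pays their reservation price, so CS = 0 and the firm captures all surplus.
PS = ½·(202.5 − 166)·73 = 1332.25.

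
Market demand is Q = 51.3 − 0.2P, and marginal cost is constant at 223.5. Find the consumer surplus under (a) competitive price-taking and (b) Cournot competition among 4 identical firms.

Inverting demand: P = 256.5 − 5Q.
Perfect competition: P = MC = 223.5, so 256.5 − 5Q = 223.5 and Q = 6.6.
CS = ½·(256.5 − 223.5)·6.6 = 108.9.
In a 4-firm Cournot equilibrium, symmetry and the first-order condition give q = (256.5 − 223.5)/(25) = 1.32. So Q = 5.28 and P = 230.1.
CS = ½·(256.5 − 230.1)·5.28 = 69.696.

Competition: CS = 108.9; Cournot: CS = 69.696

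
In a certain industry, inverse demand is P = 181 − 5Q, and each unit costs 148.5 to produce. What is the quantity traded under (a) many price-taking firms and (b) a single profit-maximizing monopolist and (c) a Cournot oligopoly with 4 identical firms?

Perfect competition: P = MC = 148.5, so 181 − 5Q = 148.5 and Q = 6.5.
Monopoly sets MR = MC: 181 − 10Q = 148.5 ⇒ Q = 3.25, P = 181 − 5·3.25 = 164.75.
Cournot with 4 identical firms: the symmetric best-response condition is 181 − 25q = 148.5. Each firm produces q = 1.3, total output Q = 5.2, price P = 155.

Competition: Q = 6.5; Monopoly: Q = 3.25; Cournot: Q = 5.2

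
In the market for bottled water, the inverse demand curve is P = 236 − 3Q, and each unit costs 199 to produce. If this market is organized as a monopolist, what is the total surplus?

A monopolist chooses Q where MR = MC. MR = 236 − 6Q; setting this equal to 199 gives Q = 37/6 and P = 217.5.
CS = ½·(236 − 217.5)·37/6 = 1369/24; PS = (217.5 − 199)·37/6 = 1369/12; TS = 171.125.

TS = 171.125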